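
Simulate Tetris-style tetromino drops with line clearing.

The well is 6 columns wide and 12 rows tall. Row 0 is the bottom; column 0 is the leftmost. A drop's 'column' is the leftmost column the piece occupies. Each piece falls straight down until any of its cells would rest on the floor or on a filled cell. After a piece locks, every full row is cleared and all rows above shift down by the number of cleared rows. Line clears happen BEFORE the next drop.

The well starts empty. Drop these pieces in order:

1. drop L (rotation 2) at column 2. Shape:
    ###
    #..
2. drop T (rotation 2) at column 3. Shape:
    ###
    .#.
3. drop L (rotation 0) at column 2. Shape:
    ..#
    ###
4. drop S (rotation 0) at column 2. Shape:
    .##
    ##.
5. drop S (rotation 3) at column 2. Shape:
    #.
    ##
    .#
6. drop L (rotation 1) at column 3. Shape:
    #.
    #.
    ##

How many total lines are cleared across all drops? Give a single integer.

Answer: 0

Derivation:
Drop 1: L rot2 at col 2 lands with bottom-row=0; cleared 0 line(s) (total 0); column heights now [0 0 2 2 2 0], max=2
Drop 2: T rot2 at col 3 lands with bottom-row=2; cleared 0 line(s) (total 0); column heights now [0 0 2 4 4 4], max=4
Drop 3: L rot0 at col 2 lands with bottom-row=4; cleared 0 line(s) (total 0); column heights now [0 0 5 5 6 4], max=6
Drop 4: S rot0 at col 2 lands with bottom-row=5; cleared 0 line(s) (total 0); column heights now [0 0 6 7 7 4], max=7
Drop 5: S rot3 at col 2 lands with bottom-row=7; cleared 0 line(s) (total 0); column heights now [0 0 10 9 7 4], max=10
Drop 6: L rot1 at col 3 lands with bottom-row=9; cleared 0 line(s) (total 0); column heights now [0 0 10 12 10 4], max=12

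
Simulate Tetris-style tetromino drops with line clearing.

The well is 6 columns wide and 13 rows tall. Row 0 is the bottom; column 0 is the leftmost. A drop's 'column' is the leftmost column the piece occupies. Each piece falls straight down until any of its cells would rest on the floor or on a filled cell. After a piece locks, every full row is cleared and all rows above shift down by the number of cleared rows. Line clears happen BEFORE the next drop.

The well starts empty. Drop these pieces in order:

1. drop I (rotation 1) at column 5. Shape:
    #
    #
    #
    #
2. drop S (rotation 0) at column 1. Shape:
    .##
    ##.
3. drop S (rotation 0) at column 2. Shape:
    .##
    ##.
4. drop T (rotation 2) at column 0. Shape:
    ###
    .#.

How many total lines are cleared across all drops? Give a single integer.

Drop 1: I rot1 at col 5 lands with bottom-row=0; cleared 0 line(s) (total 0); column heights now [0 0 0 0 0 4], max=4
Drop 2: S rot0 at col 1 lands with bottom-row=0; cleared 0 line(s) (total 0); column heights now [0 1 2 2 0 4], max=4
Drop 3: S rot0 at col 2 lands with bottom-row=2; cleared 0 line(s) (total 0); column heights now [0 1 3 4 4 4], max=4
Drop 4: T rot2 at col 0 lands with bottom-row=2; cleared 1 line(s) (total 1); column heights now [0 3 3 3 0 3], max=3

Answer: 1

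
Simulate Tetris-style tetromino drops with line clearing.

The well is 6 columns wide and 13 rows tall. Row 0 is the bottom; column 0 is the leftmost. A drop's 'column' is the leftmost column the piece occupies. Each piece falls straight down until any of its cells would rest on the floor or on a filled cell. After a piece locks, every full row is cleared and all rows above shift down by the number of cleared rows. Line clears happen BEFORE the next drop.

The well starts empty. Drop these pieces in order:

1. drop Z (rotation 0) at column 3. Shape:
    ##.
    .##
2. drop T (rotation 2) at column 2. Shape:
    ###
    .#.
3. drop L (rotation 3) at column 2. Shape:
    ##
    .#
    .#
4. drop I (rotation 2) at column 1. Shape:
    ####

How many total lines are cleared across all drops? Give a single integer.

Drop 1: Z rot0 at col 3 lands with bottom-row=0; cleared 0 line(s) (total 0); column heights now [0 0 0 2 2 1], max=2
Drop 2: T rot2 at col 2 lands with bottom-row=2; cleared 0 line(s) (total 0); column heights now [0 0 4 4 4 1], max=4
Drop 3: L rot3 at col 2 lands with bottom-row=4; cleared 0 line(s) (total 0); column heights now [0 0 7 7 4 1], max=7
Drop 4: I rot2 at col 1 lands with bottom-row=7; cleared 0 line(s) (total 0); column heights now [0 8 8 8 8 1], max=8

Answer: 0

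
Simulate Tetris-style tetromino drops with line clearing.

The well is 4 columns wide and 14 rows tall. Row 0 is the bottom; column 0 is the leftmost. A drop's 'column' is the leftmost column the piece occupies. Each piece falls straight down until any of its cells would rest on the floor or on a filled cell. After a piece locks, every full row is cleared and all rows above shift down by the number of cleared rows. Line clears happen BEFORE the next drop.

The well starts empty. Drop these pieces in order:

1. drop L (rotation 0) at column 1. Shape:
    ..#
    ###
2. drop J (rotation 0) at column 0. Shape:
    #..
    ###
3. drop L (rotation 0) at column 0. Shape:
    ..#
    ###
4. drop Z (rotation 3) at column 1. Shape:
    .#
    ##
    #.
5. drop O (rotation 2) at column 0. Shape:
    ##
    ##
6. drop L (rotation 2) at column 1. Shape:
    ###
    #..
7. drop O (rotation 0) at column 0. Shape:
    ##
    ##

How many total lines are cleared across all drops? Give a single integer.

Answer: 1

Derivation:
Drop 1: L rot0 at col 1 lands with bottom-row=0; cleared 0 line(s) (total 0); column heights now [0 1 1 2], max=2
Drop 2: J rot0 at col 0 lands with bottom-row=1; cleared 1 line(s) (total 1); column heights now [2 1 1 1], max=2
Drop 3: L rot0 at col 0 lands with bottom-row=2; cleared 0 line(s) (total 1); column heights now [3 3 4 1], max=4
Drop 4: Z rot3 at col 1 lands with bottom-row=3; cleared 0 line(s) (total 1); column heights now [3 5 6 1], max=6
Drop 5: O rot2 at col 0 lands with bottom-row=5; cleared 0 line(s) (total 1); column heights now [7 7 6 1], max=7
Drop 6: L rot2 at col 1 lands with bottom-row=7; cleared 0 line(s) (total 1); column heights now [7 9 9 9], max=9
Drop 7: O rot0 at col 0 lands with bottom-row=9; cleared 0 line(s) (total 1); column heights now [11 11 9 9], max=11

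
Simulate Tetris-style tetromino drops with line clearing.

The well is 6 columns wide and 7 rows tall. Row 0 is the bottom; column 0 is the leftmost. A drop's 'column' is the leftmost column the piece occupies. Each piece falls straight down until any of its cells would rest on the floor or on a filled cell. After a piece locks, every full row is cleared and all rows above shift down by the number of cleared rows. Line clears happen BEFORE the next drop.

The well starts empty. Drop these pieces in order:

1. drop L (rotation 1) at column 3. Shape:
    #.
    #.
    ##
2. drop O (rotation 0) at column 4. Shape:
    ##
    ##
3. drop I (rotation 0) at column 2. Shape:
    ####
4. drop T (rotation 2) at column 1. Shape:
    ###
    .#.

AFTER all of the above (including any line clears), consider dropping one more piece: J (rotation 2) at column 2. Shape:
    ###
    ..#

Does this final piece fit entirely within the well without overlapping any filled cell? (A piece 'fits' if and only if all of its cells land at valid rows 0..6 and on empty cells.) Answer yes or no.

Drop 1: L rot1 at col 3 lands with bottom-row=0; cleared 0 line(s) (total 0); column heights now [0 0 0 3 1 0], max=3
Drop 2: O rot0 at col 4 lands with bottom-row=1; cleared 0 line(s) (total 0); column heights now [0 0 0 3 3 3], max=3
Drop 3: I rot0 at col 2 lands with bottom-row=3; cleared 0 line(s) (total 0); column heights now [0 0 4 4 4 4], max=4
Drop 4: T rot2 at col 1 lands with bottom-row=4; cleared 0 line(s) (total 0); column heights now [0 6 6 6 4 4], max=6
Test piece J rot2 at col 2 (width 3): heights before test = [0 6 6 6 4 4]; fits = True

Answer: yes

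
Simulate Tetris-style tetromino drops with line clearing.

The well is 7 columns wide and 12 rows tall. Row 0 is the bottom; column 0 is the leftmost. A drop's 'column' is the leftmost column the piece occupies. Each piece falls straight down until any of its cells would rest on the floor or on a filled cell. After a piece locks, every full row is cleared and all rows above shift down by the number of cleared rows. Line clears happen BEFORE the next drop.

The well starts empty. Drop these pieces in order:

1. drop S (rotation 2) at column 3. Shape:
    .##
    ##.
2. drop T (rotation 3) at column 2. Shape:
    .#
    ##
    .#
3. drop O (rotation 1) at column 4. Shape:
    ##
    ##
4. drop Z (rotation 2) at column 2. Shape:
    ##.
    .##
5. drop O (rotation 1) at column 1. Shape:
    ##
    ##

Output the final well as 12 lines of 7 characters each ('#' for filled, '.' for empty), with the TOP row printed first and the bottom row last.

Answer: .......
.......
.......
.......
.##....
.##....
..##...
...##..
...###.
..####.
...###.
...##..

Derivation:
Drop 1: S rot2 at col 3 lands with bottom-row=0; cleared 0 line(s) (total 0); column heights now [0 0 0 1 2 2 0], max=2
Drop 2: T rot3 at col 2 lands with bottom-row=1; cleared 0 line(s) (total 0); column heights now [0 0 3 4 2 2 0], max=4
Drop 3: O rot1 at col 4 lands with bottom-row=2; cleared 0 line(s) (total 0); column heights now [0 0 3 4 4 4 0], max=4
Drop 4: Z rot2 at col 2 lands with bottom-row=4; cleared 0 line(s) (total 0); column heights now [0 0 6 6 5 4 0], max=6
Drop 5: O rot1 at col 1 lands with bottom-row=6; cleared 0 line(s) (total 0); column heights now [0 8 8 6 5 4 0], max=8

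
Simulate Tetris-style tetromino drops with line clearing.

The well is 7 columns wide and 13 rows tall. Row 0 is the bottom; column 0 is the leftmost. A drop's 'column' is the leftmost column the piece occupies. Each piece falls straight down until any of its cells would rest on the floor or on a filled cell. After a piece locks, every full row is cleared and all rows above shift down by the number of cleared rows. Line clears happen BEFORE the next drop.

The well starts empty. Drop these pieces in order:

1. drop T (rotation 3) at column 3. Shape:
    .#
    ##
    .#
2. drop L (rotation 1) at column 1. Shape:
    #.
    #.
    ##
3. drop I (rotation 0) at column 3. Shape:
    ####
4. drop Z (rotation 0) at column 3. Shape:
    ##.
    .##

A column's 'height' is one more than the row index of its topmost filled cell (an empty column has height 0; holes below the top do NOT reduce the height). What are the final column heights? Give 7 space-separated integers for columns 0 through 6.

Answer: 0 3 1 6 6 5 4

Derivation:
Drop 1: T rot3 at col 3 lands with bottom-row=0; cleared 0 line(s) (total 0); column heights now [0 0 0 2 3 0 0], max=3
Drop 2: L rot1 at col 1 lands with bottom-row=0; cleared 0 line(s) (total 0); column heights now [0 3 1 2 3 0 0], max=3
Drop 3: I rot0 at col 3 lands with bottom-row=3; cleared 0 line(s) (total 0); column heights now [0 3 1 4 4 4 4], max=4
Drop 4: Z rot0 at col 3 lands with bottom-row=4; cleared 0 line(s) (total 0); column heights now [0 3 1 6 6 5 4], max=6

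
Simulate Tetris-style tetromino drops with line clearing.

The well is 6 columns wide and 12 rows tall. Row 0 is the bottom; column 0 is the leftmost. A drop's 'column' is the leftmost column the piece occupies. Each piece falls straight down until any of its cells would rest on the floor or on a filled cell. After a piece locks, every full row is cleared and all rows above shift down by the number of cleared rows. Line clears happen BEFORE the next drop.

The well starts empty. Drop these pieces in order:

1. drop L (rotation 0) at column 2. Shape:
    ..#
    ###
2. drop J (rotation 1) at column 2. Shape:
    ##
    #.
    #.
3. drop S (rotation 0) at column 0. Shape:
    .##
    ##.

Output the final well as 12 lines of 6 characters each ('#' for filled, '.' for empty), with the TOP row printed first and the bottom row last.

Drop 1: L rot0 at col 2 lands with bottom-row=0; cleared 0 line(s) (total 0); column heights now [0 0 1 1 2 0], max=2
Drop 2: J rot1 at col 2 lands with bottom-row=1; cleared 0 line(s) (total 0); column heights now [0 0 4 4 2 0], max=4
Drop 3: S rot0 at col 0 lands with bottom-row=3; cleared 0 line(s) (total 0); column heights now [4 5 5 4 2 0], max=5

Answer: ......
......
......
......
......
......
......
.##...
####..
..#...
..#.#.
..###.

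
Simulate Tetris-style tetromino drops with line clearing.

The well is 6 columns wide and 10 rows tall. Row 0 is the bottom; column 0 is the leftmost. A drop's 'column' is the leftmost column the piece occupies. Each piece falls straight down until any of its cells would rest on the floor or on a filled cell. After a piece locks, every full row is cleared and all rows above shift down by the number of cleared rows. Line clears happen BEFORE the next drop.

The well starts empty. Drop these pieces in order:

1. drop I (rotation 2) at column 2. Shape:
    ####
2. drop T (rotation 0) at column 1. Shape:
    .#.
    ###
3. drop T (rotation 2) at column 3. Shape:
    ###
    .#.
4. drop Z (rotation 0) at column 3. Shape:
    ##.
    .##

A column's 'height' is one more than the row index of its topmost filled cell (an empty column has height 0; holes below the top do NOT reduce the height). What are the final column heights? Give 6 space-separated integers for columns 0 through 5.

Answer: 0 2 3 5 5 4

Derivation:
Drop 1: I rot2 at col 2 lands with bottom-row=0; cleared 0 line(s) (total 0); column heights now [0 0 1 1 1 1], max=1
Drop 2: T rot0 at col 1 lands with bottom-row=1; cleared 0 line(s) (total 0); column heights now [0 2 3 2 1 1], max=3
Drop 3: T rot2 at col 3 lands with bottom-row=1; cleared 0 line(s) (total 0); column heights now [0 2 3 3 3 3], max=3
Drop 4: Z rot0 at col 3 lands with bottom-row=3; cleared 0 line(s) (total 0); column heights now [0 2 3 5 5 4], max=5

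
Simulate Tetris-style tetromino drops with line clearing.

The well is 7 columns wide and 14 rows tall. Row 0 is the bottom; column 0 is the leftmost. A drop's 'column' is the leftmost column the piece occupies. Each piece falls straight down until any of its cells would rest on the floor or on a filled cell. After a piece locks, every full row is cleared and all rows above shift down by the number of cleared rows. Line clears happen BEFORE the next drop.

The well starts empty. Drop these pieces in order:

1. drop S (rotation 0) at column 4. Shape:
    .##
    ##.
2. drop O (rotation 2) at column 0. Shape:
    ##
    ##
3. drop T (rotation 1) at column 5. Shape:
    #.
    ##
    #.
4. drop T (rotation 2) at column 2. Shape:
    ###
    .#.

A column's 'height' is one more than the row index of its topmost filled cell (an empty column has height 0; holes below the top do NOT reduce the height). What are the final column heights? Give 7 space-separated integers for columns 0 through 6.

Answer: 1 1 0 1 1 4 3

Derivation:
Drop 1: S rot0 at col 4 lands with bottom-row=0; cleared 0 line(s) (total 0); column heights now [0 0 0 0 1 2 2], max=2
Drop 2: O rot2 at col 0 lands with bottom-row=0; cleared 0 line(s) (total 0); column heights now [2 2 0 0 1 2 2], max=2
Drop 3: T rot1 at col 5 lands with bottom-row=2; cleared 0 line(s) (total 0); column heights now [2 2 0 0 1 5 4], max=5
Drop 4: T rot2 at col 2 lands with bottom-row=0; cleared 1 line(s) (total 1); column heights now [1 1 0 1 1 4 3], max=4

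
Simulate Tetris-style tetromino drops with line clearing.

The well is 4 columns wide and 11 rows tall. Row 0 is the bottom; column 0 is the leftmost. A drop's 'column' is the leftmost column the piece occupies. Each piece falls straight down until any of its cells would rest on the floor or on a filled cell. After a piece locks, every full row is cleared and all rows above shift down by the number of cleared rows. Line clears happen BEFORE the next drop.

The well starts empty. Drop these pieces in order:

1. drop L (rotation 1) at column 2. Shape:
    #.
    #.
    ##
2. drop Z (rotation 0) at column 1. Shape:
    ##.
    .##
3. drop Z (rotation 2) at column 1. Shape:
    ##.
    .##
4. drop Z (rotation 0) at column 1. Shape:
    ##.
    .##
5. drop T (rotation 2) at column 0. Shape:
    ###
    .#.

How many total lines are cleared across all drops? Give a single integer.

Drop 1: L rot1 at col 2 lands with bottom-row=0; cleared 0 line(s) (total 0); column heights now [0 0 3 1], max=3
Drop 2: Z rot0 at col 1 lands with bottom-row=3; cleared 0 line(s) (total 0); column heights now [0 5 5 4], max=5
Drop 3: Z rot2 at col 1 lands with bottom-row=5; cleared 0 line(s) (total 0); column heights now [0 7 7 6], max=7
Drop 4: Z rot0 at col 1 lands with bottom-row=7; cleared 0 line(s) (total 0); column heights now [0 9 9 8], max=9
Drop 5: T rot2 at col 0 lands with bottom-row=9; cleared 0 line(s) (total 0); column heights now [11 11 11 8], max=11

Answer: 0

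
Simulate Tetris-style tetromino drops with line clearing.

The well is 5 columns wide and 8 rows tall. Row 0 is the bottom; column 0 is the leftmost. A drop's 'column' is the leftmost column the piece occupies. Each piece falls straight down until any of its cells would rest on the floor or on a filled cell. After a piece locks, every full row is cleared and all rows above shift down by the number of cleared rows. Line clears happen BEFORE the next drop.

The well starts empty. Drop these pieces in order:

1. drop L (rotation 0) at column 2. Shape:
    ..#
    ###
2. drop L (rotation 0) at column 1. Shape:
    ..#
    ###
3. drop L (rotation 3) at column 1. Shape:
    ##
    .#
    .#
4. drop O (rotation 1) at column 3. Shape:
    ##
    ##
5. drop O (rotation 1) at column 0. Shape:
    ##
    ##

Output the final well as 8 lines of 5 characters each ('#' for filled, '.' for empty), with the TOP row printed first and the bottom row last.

Answer: .....
##...
##...
.####
..###
..##.
.####
..###

Derivation:
Drop 1: L rot0 at col 2 lands with bottom-row=0; cleared 0 line(s) (total 0); column heights now [0 0 1 1 2], max=2
Drop 2: L rot0 at col 1 lands with bottom-row=1; cleared 0 line(s) (total 0); column heights now [0 2 2 3 2], max=3
Drop 3: L rot3 at col 1 lands with bottom-row=2; cleared 0 line(s) (total 0); column heights now [0 5 5 3 2], max=5
Drop 4: O rot1 at col 3 lands with bottom-row=3; cleared 0 line(s) (total 0); column heights now [0 5 5 5 5], max=5
Drop 5: O rot1 at col 0 lands with bottom-row=5; cleared 0 line(s) (total 0); column heights now [7 7 5 5 5], max=7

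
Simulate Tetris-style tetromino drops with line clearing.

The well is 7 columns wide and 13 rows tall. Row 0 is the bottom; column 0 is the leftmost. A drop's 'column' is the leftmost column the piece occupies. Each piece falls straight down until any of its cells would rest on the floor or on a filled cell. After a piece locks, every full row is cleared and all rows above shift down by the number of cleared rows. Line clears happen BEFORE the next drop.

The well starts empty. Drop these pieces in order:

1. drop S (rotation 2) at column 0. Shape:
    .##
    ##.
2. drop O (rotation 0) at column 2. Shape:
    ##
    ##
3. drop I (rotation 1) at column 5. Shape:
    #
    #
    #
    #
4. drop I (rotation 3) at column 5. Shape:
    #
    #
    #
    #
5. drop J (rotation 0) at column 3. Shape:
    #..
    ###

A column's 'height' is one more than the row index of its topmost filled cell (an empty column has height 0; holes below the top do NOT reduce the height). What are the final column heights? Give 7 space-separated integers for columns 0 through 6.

Drop 1: S rot2 at col 0 lands with bottom-row=0; cleared 0 line(s) (total 0); column heights now [1 2 2 0 0 0 0], max=2
Drop 2: O rot0 at col 2 lands with bottom-row=2; cleared 0 line(s) (total 0); column heights now [1 2 4 4 0 0 0], max=4
Drop 3: I rot1 at col 5 lands with bottom-row=0; cleared 0 line(s) (total 0); column heights now [1 2 4 4 0 4 0], max=4
Drop 4: I rot3 at col 5 lands with bottom-row=4; cleared 0 line(s) (total 0); column heights now [1 2 4 4 0 8 0], max=8
Drop 5: J rot0 at col 3 lands with bottom-row=8; cleared 0 line(s) (total 0); column heights now [1 2 4 10 9 9 0], max=10

Answer: 1 2 4 10 9 9 0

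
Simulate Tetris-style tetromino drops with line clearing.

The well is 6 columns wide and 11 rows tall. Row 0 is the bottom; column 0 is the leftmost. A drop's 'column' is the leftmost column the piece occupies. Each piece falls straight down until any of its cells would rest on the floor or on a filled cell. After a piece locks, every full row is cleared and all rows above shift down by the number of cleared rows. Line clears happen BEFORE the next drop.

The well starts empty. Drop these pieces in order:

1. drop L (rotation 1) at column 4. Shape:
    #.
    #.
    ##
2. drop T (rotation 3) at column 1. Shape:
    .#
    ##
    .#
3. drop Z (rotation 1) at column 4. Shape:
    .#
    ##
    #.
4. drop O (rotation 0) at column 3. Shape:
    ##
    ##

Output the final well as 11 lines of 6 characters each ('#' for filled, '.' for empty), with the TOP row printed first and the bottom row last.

Answer: ......
......
......
......
...##.
...###
....##
....#.
..#.#.
.##.#.
..#.##

Derivation:
Drop 1: L rot1 at col 4 lands with bottom-row=0; cleared 0 line(s) (total 0); column heights now [0 0 0 0 3 1], max=3
Drop 2: T rot3 at col 1 lands with bottom-row=0; cleared 0 line(s) (total 0); column heights now [0 2 3 0 3 1], max=3
Drop 3: Z rot1 at col 4 lands with bottom-row=3; cleared 0 line(s) (total 0); column heights now [0 2 3 0 5 6], max=6
Drop 4: O rot0 at col 3 lands with bottom-row=5; cleared 0 line(s) (total 0); column heights now [0 2 3 7 7 6], max=7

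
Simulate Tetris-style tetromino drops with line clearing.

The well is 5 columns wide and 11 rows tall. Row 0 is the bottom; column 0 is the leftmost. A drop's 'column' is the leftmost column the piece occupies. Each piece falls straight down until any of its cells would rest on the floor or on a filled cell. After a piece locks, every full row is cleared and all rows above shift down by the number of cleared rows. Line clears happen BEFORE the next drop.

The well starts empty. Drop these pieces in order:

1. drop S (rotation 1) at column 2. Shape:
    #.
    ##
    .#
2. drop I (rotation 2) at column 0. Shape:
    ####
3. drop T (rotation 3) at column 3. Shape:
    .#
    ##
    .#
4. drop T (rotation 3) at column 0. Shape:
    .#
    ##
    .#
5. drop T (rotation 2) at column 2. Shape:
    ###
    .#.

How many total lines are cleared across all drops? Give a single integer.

Drop 1: S rot1 at col 2 lands with bottom-row=0; cleared 0 line(s) (total 0); column heights now [0 0 3 2 0], max=3
Drop 2: I rot2 at col 0 lands with bottom-row=3; cleared 0 line(s) (total 0); column heights now [4 4 4 4 0], max=4
Drop 3: T rot3 at col 3 lands with bottom-row=3; cleared 1 line(s) (total 1); column heights now [0 0 3 4 5], max=5
Drop 4: T rot3 at col 0 lands with bottom-row=0; cleared 0 line(s) (total 1); column heights now [2 3 3 4 5], max=5
Drop 5: T rot2 at col 2 lands with bottom-row=4; cleared 0 line(s) (total 1); column heights now [2 3 6 6 6], max=6

Answer: 1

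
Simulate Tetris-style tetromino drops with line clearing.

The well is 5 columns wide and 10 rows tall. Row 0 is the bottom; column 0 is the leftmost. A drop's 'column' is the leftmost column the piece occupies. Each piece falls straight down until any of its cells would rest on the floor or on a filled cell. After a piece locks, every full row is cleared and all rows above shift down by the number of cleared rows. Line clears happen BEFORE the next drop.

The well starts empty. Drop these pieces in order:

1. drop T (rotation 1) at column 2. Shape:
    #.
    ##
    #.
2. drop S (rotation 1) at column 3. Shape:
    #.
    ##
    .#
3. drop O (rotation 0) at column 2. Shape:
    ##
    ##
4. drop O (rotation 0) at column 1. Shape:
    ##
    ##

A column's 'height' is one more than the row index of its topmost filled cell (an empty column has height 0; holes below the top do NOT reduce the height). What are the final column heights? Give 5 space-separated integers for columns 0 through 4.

Drop 1: T rot1 at col 2 lands with bottom-row=0; cleared 0 line(s) (total 0); column heights now [0 0 3 2 0], max=3
Drop 2: S rot1 at col 3 lands with bottom-row=1; cleared 0 line(s) (total 0); column heights now [0 0 3 4 3], max=4
Drop 3: O rot0 at col 2 lands with bottom-row=4; cleared 0 line(s) (total 0); column heights now [0 0 6 6 3], max=6
Drop 4: O rot0 at col 1 lands with bottom-row=6; cleared 0 line(s) (total 0); column heights now [0 8 8 6 3], max=8

Answer: 0 8 8 6 3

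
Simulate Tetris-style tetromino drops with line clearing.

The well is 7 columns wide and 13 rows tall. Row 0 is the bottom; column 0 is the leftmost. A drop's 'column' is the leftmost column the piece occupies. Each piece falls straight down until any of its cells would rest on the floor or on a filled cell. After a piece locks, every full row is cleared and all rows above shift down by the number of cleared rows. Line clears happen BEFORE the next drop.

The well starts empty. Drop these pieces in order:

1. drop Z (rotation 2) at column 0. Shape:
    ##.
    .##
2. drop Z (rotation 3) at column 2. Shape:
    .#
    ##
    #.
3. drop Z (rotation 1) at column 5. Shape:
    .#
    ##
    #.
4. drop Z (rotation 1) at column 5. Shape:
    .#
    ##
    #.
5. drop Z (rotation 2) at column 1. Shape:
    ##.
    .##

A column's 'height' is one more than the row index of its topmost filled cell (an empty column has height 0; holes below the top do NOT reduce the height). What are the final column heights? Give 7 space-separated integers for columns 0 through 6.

Drop 1: Z rot2 at col 0 lands with bottom-row=0; cleared 0 line(s) (total 0); column heights now [2 2 1 0 0 0 0], max=2
Drop 2: Z rot3 at col 2 lands with bottom-row=1; cleared 0 line(s) (total 0); column heights now [2 2 3 4 0 0 0], max=4
Drop 3: Z rot1 at col 5 lands with bottom-row=0; cleared 0 line(s) (total 0); column heights now [2 2 3 4 0 2 3], max=4
Drop 4: Z rot1 at col 5 lands with bottom-row=2; cleared 0 line(s) (total 0); column heights now [2 2 3 4 0 4 5], max=5
Drop 5: Z rot2 at col 1 lands with bottom-row=4; cleared 0 line(s) (total 0); column heights now [2 6 6 5 0 4 5], max=6

Answer: 2 6 6 5 0 4 5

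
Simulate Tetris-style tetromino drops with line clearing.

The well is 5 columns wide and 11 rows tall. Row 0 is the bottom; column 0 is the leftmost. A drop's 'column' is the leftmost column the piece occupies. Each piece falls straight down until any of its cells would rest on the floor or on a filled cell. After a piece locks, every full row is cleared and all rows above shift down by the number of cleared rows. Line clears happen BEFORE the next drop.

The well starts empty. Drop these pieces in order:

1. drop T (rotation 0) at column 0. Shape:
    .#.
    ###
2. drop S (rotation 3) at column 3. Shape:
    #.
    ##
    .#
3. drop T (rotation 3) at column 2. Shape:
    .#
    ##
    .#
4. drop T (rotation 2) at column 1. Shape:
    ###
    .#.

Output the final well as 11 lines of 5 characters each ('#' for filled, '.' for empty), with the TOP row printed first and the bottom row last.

Answer: .....
.....
.....
.....
.###.
..##.
..##.
...#.
...#.
.#.##
###.#

Derivation:
Drop 1: T rot0 at col 0 lands with bottom-row=0; cleared 0 line(s) (total 0); column heights now [1 2 1 0 0], max=2
Drop 2: S rot3 at col 3 lands with bottom-row=0; cleared 0 line(s) (total 0); column heights now [1 2 1 3 2], max=3
Drop 3: T rot3 at col 2 lands with bottom-row=3; cleared 0 line(s) (total 0); column heights now [1 2 5 6 2], max=6
Drop 4: T rot2 at col 1 lands with bottom-row=5; cleared 0 line(s) (total 0); column heights now [1 7 7 7 2], max=7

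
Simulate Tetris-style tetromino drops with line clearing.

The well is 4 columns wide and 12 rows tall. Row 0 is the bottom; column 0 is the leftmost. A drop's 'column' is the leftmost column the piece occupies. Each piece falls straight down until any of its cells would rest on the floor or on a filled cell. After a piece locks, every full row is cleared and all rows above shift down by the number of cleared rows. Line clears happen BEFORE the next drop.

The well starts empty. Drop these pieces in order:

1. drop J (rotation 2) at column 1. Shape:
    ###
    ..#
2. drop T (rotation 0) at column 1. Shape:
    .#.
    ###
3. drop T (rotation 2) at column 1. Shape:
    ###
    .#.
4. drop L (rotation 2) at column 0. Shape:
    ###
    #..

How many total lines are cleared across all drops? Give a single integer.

Answer: 1

Derivation:
Drop 1: J rot2 at col 1 lands with bottom-row=0; cleared 0 line(s) (total 0); column heights now [0 2 2 2], max=2
Drop 2: T rot0 at col 1 lands with bottom-row=2; cleared 0 line(s) (total 0); column heights now [0 3 4 3], max=4
Drop 3: T rot2 at col 1 lands with bottom-row=4; cleared 0 line(s) (total 0); column heights now [0 6 6 6], max=6
Drop 4: L rot2 at col 0 lands with bottom-row=5; cleared 1 line(s) (total 1); column heights now [6 6 6 3], max=6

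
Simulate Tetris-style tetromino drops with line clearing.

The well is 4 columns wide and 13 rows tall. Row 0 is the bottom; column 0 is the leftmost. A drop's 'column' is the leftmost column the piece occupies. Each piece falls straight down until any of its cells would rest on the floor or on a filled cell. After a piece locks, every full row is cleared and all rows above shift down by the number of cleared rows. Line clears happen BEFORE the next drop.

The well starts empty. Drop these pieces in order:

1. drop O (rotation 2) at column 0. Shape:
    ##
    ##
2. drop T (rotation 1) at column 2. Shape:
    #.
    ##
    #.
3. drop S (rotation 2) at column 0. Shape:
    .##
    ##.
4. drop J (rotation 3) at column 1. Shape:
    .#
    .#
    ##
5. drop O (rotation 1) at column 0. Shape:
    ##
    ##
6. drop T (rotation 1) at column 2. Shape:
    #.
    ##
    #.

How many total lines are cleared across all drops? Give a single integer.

Drop 1: O rot2 at col 0 lands with bottom-row=0; cleared 0 line(s) (total 0); column heights now [2 2 0 0], max=2
Drop 2: T rot1 at col 2 lands with bottom-row=0; cleared 1 line(s) (total 1); column heights now [1 1 2 0], max=2
Drop 3: S rot2 at col 0 lands with bottom-row=1; cleared 0 line(s) (total 1); column heights now [2 3 3 0], max=3
Drop 4: J rot3 at col 1 lands with bottom-row=3; cleared 0 line(s) (total 1); column heights now [2 4 6 0], max=6
Drop 5: O rot1 at col 0 lands with bottom-row=4; cleared 0 line(s) (total 1); column heights now [6 6 6 0], max=6
Drop 6: T rot1 at col 2 lands with bottom-row=6; cleared 0 line(s) (total 1); column heights now [6 6 9 8], max=9

Answer: 1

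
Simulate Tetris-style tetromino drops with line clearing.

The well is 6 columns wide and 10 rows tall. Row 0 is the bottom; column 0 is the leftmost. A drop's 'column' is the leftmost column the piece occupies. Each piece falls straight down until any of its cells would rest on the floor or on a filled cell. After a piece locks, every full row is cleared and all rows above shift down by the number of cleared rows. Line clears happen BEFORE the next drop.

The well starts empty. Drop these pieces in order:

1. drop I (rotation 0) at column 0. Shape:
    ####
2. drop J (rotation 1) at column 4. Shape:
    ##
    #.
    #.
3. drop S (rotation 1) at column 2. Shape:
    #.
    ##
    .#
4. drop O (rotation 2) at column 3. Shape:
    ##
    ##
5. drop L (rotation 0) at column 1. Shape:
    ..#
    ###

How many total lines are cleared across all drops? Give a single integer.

Drop 1: I rot0 at col 0 lands with bottom-row=0; cleared 0 line(s) (total 0); column heights now [1 1 1 1 0 0], max=1
Drop 2: J rot1 at col 4 lands with bottom-row=0; cleared 0 line(s) (total 0); column heights now [1 1 1 1 3 3], max=3
Drop 3: S rot1 at col 2 lands with bottom-row=1; cleared 0 line(s) (total 0); column heights now [1 1 4 3 3 3], max=4
Drop 4: O rot2 at col 3 lands with bottom-row=3; cleared 0 line(s) (total 0); column heights now [1 1 4 5 5 3], max=5
Drop 5: L rot0 at col 1 lands with bottom-row=5; cleared 0 line(s) (total 0); column heights now [1 6 6 7 5 3], max=7

Answer: 0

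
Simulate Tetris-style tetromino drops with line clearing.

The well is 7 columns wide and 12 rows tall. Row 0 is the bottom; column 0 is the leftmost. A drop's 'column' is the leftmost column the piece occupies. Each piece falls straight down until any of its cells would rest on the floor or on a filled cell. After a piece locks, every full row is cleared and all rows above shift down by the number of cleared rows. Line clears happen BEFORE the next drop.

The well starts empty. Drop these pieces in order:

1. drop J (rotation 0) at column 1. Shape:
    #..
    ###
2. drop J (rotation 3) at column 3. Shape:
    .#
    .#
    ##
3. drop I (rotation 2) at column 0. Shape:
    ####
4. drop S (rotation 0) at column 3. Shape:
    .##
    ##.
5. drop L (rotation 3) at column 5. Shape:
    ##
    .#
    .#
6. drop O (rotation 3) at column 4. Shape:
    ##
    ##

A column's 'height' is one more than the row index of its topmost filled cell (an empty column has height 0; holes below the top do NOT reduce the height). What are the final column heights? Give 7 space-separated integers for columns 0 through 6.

Drop 1: J rot0 at col 1 lands with bottom-row=0; cleared 0 line(s) (total 0); column heights now [0 2 1 1 0 0 0], max=2
Drop 2: J rot3 at col 3 lands with bottom-row=1; cleared 0 line(s) (total 0); column heights now [0 2 1 2 4 0 0], max=4
Drop 3: I rot2 at col 0 lands with bottom-row=2; cleared 0 line(s) (total 0); column heights now [3 3 3 3 4 0 0], max=4
Drop 4: S rot0 at col 3 lands with bottom-row=4; cleared 0 line(s) (total 0); column heights now [3 3 3 5 6 6 0], max=6
Drop 5: L rot3 at col 5 lands with bottom-row=4; cleared 0 line(s) (total 0); column heights now [3 3 3 5 6 7 7], max=7
Drop 6: O rot3 at col 4 lands with bottom-row=7; cleared 0 line(s) (total 0); column heights now [3 3 3 5 9 9 7], max=9

Answer: 3 3 3 5 9 9 7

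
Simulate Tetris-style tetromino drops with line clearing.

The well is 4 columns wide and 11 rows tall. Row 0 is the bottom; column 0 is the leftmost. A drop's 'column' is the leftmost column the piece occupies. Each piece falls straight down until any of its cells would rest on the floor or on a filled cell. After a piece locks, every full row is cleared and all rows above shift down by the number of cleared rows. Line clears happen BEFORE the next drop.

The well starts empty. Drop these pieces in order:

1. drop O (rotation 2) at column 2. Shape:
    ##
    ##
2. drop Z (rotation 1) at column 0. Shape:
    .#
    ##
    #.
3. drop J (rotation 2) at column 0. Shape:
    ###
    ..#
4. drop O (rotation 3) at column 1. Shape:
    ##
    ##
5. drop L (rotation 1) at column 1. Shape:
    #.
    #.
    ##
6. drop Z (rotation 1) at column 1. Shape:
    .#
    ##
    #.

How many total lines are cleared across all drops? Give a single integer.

Answer: 1

Derivation:
Drop 1: O rot2 at col 2 lands with bottom-row=0; cleared 0 line(s) (total 0); column heights now [0 0 2 2], max=2
Drop 2: Z rot1 at col 0 lands with bottom-row=0; cleared 1 line(s) (total 1); column heights now [1 2 1 1], max=2
Drop 3: J rot2 at col 0 lands with bottom-row=1; cleared 0 line(s) (total 1); column heights now [3 3 3 1], max=3
Drop 4: O rot3 at col 1 lands with bottom-row=3; cleared 0 line(s) (total 1); column heights now [3 5 5 1], max=5
Drop 5: L rot1 at col 1 lands with bottom-row=5; cleared 0 line(s) (total 1); column heights now [3 8 6 1], max=8
Drop 6: Z rot1 at col 1 lands with bottom-row=8; cleared 0 line(s) (total 1); column heights now [3 10 11 1], max=11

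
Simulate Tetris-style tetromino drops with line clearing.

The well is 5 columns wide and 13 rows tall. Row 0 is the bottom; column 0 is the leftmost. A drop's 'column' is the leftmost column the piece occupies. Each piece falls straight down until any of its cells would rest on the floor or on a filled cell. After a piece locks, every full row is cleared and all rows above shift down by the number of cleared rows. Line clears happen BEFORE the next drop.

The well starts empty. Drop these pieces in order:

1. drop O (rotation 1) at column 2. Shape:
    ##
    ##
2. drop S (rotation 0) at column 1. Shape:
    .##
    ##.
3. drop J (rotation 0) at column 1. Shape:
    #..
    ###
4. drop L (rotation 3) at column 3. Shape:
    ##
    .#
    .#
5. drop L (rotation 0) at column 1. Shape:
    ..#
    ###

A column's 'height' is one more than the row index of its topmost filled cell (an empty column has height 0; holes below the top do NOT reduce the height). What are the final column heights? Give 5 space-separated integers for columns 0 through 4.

Drop 1: O rot1 at col 2 lands with bottom-row=0; cleared 0 line(s) (total 0); column heights now [0 0 2 2 0], max=2
Drop 2: S rot0 at col 1 lands with bottom-row=2; cleared 0 line(s) (total 0); column heights now [0 3 4 4 0], max=4
Drop 3: J rot0 at col 1 lands with bottom-row=4; cleared 0 line(s) (total 0); column heights now [0 6 5 5 0], max=6
Drop 4: L rot3 at col 3 lands with bottom-row=3; cleared 0 line(s) (total 0); column heights now [0 6 5 6 6], max=6
Drop 5: L rot0 at col 1 lands with bottom-row=6; cleared 0 line(s) (total 0); column heights now [0 7 7 8 6], max=8

Answer: 0 7 7 8 6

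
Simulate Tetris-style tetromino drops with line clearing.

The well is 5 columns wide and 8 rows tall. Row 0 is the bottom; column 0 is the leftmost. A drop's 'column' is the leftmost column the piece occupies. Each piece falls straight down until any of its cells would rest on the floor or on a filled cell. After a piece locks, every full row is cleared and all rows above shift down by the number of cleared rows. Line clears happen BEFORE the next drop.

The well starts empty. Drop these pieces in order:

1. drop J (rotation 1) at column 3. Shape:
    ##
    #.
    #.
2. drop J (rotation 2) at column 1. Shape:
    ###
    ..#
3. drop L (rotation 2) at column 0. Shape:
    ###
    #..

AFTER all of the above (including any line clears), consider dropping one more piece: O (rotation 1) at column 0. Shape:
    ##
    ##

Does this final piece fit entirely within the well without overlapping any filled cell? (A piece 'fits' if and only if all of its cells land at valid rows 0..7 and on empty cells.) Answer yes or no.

Answer: yes

Derivation:
Drop 1: J rot1 at col 3 lands with bottom-row=0; cleared 0 line(s) (total 0); column heights now [0 0 0 3 3], max=3
Drop 2: J rot2 at col 1 lands with bottom-row=3; cleared 0 line(s) (total 0); column heights now [0 5 5 5 3], max=5
Drop 3: L rot2 at col 0 lands with bottom-row=4; cleared 0 line(s) (total 0); column heights now [6 6 6 5 3], max=6
Test piece O rot1 at col 0 (width 2): heights before test = [6 6 6 5 3]; fits = True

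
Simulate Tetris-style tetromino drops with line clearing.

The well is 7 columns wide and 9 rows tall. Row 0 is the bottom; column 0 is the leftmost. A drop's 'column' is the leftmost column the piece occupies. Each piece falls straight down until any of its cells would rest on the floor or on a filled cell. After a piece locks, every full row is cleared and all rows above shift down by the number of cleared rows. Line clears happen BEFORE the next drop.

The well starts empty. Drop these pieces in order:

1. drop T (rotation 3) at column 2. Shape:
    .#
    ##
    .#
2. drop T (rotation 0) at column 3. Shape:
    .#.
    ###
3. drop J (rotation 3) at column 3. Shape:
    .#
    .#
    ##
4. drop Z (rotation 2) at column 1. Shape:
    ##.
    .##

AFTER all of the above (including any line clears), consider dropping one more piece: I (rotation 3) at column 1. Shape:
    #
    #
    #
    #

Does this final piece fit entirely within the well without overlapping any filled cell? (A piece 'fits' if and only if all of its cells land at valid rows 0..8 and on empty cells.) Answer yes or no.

Answer: no

Derivation:
Drop 1: T rot3 at col 2 lands with bottom-row=0; cleared 0 line(s) (total 0); column heights now [0 0 2 3 0 0 0], max=3
Drop 2: T rot0 at col 3 lands with bottom-row=3; cleared 0 line(s) (total 0); column heights now [0 0 2 4 5 4 0], max=5
Drop 3: J rot3 at col 3 lands with bottom-row=5; cleared 0 line(s) (total 0); column heights now [0 0 2 6 8 4 0], max=8
Drop 4: Z rot2 at col 1 lands with bottom-row=6; cleared 0 line(s) (total 0); column heights now [0 8 8 7 8 4 0], max=8
Test piece I rot3 at col 1 (width 1): heights before test = [0 8 8 7 8 4 0]; fits = False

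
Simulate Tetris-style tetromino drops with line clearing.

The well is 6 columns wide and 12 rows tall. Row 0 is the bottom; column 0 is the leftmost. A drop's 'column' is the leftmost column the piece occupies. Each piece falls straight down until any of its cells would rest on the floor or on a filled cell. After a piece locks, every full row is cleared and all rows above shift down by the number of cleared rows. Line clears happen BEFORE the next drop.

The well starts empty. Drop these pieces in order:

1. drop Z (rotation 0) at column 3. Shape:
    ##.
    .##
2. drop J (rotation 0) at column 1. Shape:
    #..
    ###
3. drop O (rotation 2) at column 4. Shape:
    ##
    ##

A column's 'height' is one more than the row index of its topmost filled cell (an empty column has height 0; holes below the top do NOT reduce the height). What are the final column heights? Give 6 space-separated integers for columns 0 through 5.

Drop 1: Z rot0 at col 3 lands with bottom-row=0; cleared 0 line(s) (total 0); column heights now [0 0 0 2 2 1], max=2
Drop 2: J rot0 at col 1 lands with bottom-row=2; cleared 0 line(s) (total 0); column heights now [0 4 3 3 2 1], max=4
Drop 3: O rot2 at col 4 lands with bottom-row=2; cleared 0 line(s) (total 0); column heights now [0 4 3 3 4 4], max=4

Answer: 0 4 3 3 4 4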